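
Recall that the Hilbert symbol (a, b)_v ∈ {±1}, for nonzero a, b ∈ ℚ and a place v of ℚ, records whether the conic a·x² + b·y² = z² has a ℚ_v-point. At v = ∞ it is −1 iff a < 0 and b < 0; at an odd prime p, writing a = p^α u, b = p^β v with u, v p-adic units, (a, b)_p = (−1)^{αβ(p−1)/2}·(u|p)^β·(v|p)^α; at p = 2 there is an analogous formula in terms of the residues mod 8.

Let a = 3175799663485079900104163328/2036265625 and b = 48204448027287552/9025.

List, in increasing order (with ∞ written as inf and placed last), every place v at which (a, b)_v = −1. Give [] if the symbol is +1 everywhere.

[11, 13]

(a, b) ≡ (7, 858) mod (ℚ^×)²; places V = {2, 3, 5, 7, 11, 13, 19, 23, ∞}.
(a,b)_5: α=-6, u≡3; β=-2, v≡2 (mod 5); (3|5)=-1, (2|5)=-1; sign (−1)^0·-1^-2·-1^-6 = +1.
(a,b)_3: α=10, u≡1; β=5, v≡1 (mod 3); (1|3)=+1, (1|3)=+1; sign (−1)^0·+1^5·+1^10 = +1.
(a,b)_7: α=3, u≡1; β=2, v≡2 (mod 7); (1|7)=+1, (2|7)=+1; sign (−1)^0·+1^2·+1^3 = +1.
(a,b)_23: α=2, u≡17; β=0, v≡22 (mod 23); (17|23)=-1, (22|23)=-1; sign (−1)^0·-1^0·-1^2 = +1.
(a,b)_13: α=6, u≡5; β=5, v≡1 (mod 13); (5|13)=-1, (1|13)=+1; sign (−1)^0·-1^5·+1^6 = -1.
(a,b)_∞: sgn(7)=+, sgn(858)=+, so +1.
(a,b)_19: α=-4, u≡11; β=-2, v≡15 (mod 19); (11|19)=+1, (15|19)=-1; sign (−1)^0·+1^-2·-1^-4 = +1.
(a,b)_11: α=4, u≡8; β=3, v≡3 (mod 11); (8|11)=-1, (3|11)=+1; sign (−1)^0·-1^3·+1^4 = -1.
(a,b)_2: α=22, β=13; u≡7, v≡5 (mod 8); ε(u)ε(v)=1·0, αω(v)=22·1, βω(u)=13·0; sum ≡ 0  ⇒  +1.
|Ram(7, 858)| = 2, even; anisotropic at {11, 13}.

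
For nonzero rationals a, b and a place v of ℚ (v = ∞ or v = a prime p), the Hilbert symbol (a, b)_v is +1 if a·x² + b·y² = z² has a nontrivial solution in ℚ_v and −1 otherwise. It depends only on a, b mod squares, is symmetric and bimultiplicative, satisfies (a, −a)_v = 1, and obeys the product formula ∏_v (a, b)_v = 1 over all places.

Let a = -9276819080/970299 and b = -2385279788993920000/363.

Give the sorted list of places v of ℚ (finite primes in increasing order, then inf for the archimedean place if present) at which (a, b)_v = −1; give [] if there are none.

Mod squares: a ≡ -166870, b ≡ -21. Check v ∈ {∞, 2, 3, 5, 7, 11, 13, 17, 23, 37, 41}.
v=37: a=37^1·(≡10), b=37^4·(≡33) mod 37; (10|37)=+1, (33|37)=+1; (−1)^{1·4·18}·(+1)^4·(+1)^1 = +1.
v=2: v_2(a)=3, v_2(b)=10; units ≡ 5, 3 (mod 8); ε·ε+αω+βω = 0·1+3·1+10·1 ≡ 1  ⇒  (a,b)_2 = -1.
v=13: a=13^0·(≡6), b=13^2·(≡8) mod 13; (6|13)=-1, (8|13)=-1; (−1)^{0·2·6}·(-1)^2·(-1)^0 = +1.
v=11: a=11^-3·(≡7), b=11^-2·(≡9) mod 11; (7|11)=-1, (9|11)=+1; (−1)^{-3·-2·5}·(-1)^-2·(+1)^-3 = +1.
v=41: a=41^1·(≡13), b=41^2·(≡18) mod 41; (13|41)=-1, (18|41)=+1; (−1)^{1·2·20}·(-1)^2·(+1)^1 = +1.
v=23: a=23^2·(≡16), b=23^0·(≡2) mod 23; (16|23)=+1, (2|23)=+1; (−1)^{2·0·11}·(+1)^0·(+1)^2 = +1.
v=∞: -166870 < 0 and -21 < 0  ⇒  (a,b)_∞ = -1.
v=17: a=17^2·(≡15), b=17^0·(≡15) mod 17; (15|17)=+1, (15|17)=+1; (−1)^{2·0·8}·(+1)^0·(+1)^2 = +1.
v=7: a=7^0·(≡3), b=7^1·(≡1) mod 7; (3|7)=-1, (1|7)=+1; (−1)^{0·1·3}·(-1)^1·(+1)^0 = -1.
v=5: a=5^1·(≡1), b=5^4·(≡1) mod 5; (1|5)=+1, (1|5)=+1; (−1)^{1·4·2}·(+1)^4·(+1)^1 = +1.
v=3: a=3^-6·(≡2), b=3^-1·(≡2) mod 3; (2|3)=-1, (2|3)=-1; (−1)^{-6·-1·1}·(-1)^-1·(-1)^-6 = -1.
(-166870, -21 / ℚ) ramifies at {2, 3, 7, ∞}: a division algebra.

[2, 3, 7, inf]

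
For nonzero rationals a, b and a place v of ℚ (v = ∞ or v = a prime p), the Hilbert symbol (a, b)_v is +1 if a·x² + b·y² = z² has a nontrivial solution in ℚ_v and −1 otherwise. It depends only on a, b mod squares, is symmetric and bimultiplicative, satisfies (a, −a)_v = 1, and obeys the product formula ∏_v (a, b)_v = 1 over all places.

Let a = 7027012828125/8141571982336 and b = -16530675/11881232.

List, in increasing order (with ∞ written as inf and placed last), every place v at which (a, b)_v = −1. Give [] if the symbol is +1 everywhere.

(a, b) ≡ (69, -8211) mod (ℚ^×)²; places V = {2, 3, 5, 7, 11, 13, 17, 19, 23, 37, ∞}.
(a,b)_13: α=-2, u≡10; β=0, v≡5 (mod 13); (10|13)=+1, (5|13)=-1; sign (−1)^0·+1^0·-1^-2 = +1.
(a,b)_17: α=0, u≡16; β=-1, v≡12 (mod 17); (16|17)=+1, (12|17)=-1; sign (−1)^0·+1^-1·-1^0 = +1.
(a,b)_∞: sgn(69)=+, sgn(-8211)=−, so +1.
(a,b)_5: α=6, u≡1; β=2, v≡4 (mod 5); (1|5)=+1, (4|5)=+1; sign (−1)^0·+1^2·+1^6 = +1.
(a,b)_2: α=-10, β=-4; u≡5, v≡5 (mod 8); ε(u)ε(v)=0·0, αω(v)=-10·1, βω(u)=-4·1; sum ≡ 0  ⇒  +1.
(a,b)_23: α=3, u≡2; β=1, v≡20 (mod 23); (2|23)=+1, (20|23)=-1; sign (−1)^1·+1^1·-1^3 = +1.
(a,b)_7: α=0, u≡5; β=1, v≡5 (mod 7); (5|7)=-1, (5|7)=-1; sign (−1)^0·-1^1·-1^0 = -1.
(a,b)_37: α=2, u≡35; β=2, v≡7 (mod 37); (35|37)=-1, (7|37)=+1; sign (−1)^0·-1^2·+1^2 = +1.
(a,b)_11: α=0, u≡4; β=-2, v≡8 (mod 11); (4|11)=+1, (8|11)=-1; sign (−1)^0·+1^-2·-1^0 = +1.
(a,b)_19: α=-6, u≡3; β=-2, v≡7 (mod 19); (3|19)=-1, (7|19)=+1; sign (−1)^0·-1^-2·+1^-6 = +1.
(a,b)_3: α=3, u≡2; β=1, v≡2 (mod 3); (2|3)=-1, (2|3)=-1; sign (−1)^1·-1^1·-1^3 = -1.
|Ram(69, -8211)| = 2, even; anisotropic at {3, 7}.

[3, 7]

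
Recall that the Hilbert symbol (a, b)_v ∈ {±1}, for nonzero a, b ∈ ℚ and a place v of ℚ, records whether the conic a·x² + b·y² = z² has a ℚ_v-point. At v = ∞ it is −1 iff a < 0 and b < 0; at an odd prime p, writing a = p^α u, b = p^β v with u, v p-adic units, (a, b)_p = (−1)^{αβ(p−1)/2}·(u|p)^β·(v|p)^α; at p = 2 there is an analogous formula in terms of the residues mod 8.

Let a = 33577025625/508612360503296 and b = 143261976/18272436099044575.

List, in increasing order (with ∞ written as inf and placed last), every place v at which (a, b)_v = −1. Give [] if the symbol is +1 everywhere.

Mod squares: a ≡ 2926, b ≡ 8778. Check v ∈ {∞, 2, 3, 5, 7, 11, 13, 19, 31}.
v=2: v_2(a)=-15, v_2(b)=3; units ≡ 7, 5 (mod 8); ε·ε+αω+βω = 1·0+-15·1+3·0 ≡ 1  ⇒  (a,b)_2 = -1.
v=13: a=13^4·(≡10), b=13^4·(≡4) mod 13; (10|13)=+1, (4|13)=+1; (−1)^{4·4·6}·(+1)^4·(+1)^4 = +1.
v=3: a=3^2·(≡1), b=3^1·(≡1) mod 3; (1|3)=+1, (1|3)=+1; (−1)^{2·1·1}·(+1)^1·(+1)^2 = +1.
v=5: a=5^4·(≡1), b=5^-2·(≡2) mod 5; (1|5)=+1, (2|5)=-1; (−1)^{4·-2·2}·(+1)^-2·(-1)^4 = +1.
v=11: a=11^1·(≡10), b=11^1·(≡10) mod 11; (10|11)=-1, (10|11)=-1; (−1)^{1·1·5}·(-1)^1·(-1)^1 = -1.
v=31: a=31^-4·(≡24), b=31^-6·(≡7) mod 31; (24|31)=-1, (7|31)=+1; (−1)^{-4·-6·15}·(-1)^-6·(+1)^-4 = +1.
v=19: a=19^1·(≡10), b=19^1·(≡17) mod 19; (10|19)=-1, (17|19)=+1; (−1)^{1·1·9}·(-1)^1·(+1)^1 = +1.
v=∞: 2926 > 0 and 8778 > 0  ⇒  (a,b)_∞ = +1.
v=7: a=7^-5·(≡6), b=7^-7·(≡1) mod 7; (6|7)=-1, (1|7)=+1; (−1)^{-5·-7·3}·(-1)^-7·(+1)^-5 = +1.
Ram(2926, 8778) = {2, 11}; no ℚ_2-point on the conic.

[2, 11]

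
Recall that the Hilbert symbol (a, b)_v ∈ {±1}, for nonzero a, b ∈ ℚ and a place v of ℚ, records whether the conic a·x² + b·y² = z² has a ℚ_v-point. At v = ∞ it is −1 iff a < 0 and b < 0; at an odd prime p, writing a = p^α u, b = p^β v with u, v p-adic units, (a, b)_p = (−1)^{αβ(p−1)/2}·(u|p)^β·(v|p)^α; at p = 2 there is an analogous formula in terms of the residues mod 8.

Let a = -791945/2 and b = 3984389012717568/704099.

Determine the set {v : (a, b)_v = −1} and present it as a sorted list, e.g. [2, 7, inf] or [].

(a, b) ≡ (-13090, 7293) mod (ℚ^×)²; places V = {2, 3, 5, 7, 11, 13, 17, 19, 23, ∞}.
(a,b)_2: α=-1, β=22; u≡7, v≡5 (mod 8); ε(u)ε(v)=1·0, αω(v)=-1·1, βω(u)=22·0; sum ≡ 1  ⇒  -1.
(a,b)_11: α=3, u≡5; β=-3, v≡4 (mod 11); (5|11)=+1, (4|11)=+1; sign (−1)^1·+1^-3·+1^3 = -1.
(a,b)_3: α=0, u≡2; β=5, v≡1 (mod 3); (2|3)=-1, (1|3)=+1; sign (−1)^0·-1^5·+1^0 = -1.
(a,b)_5: α=1, u≡3; β=0, v≡2 (mod 5); (3|5)=-1, (2|5)=-1; sign (−1)^0·-1^0·-1^1 = -1.
(a,b)_23: α=0, u≡7; β=-2, v≡9 (mod 23); (7|23)=-1, (9|23)=+1; sign (−1)^0·-1^-2·+1^0 = +1.
(a,b)_7: α=1, u≡3; β=2, v≡5 (mod 7); (3|7)=-1, (5|7)=-1; sign (−1)^0·-1^2·-1^1 = -1.
(a,b)_13: α=0, u≡1; β=1, v≡7 (mod 13); (1|13)=+1, (7|13)=-1; sign (−1)^0·+1^1·-1^0 = +1.
(a,b)_19: α=0, u≡16; β=2, v≡4 (mod 19); (16|19)=+1, (4|19)=+1; sign (−1)^0·+1^2·+1^0 = +1.
(a,b)_17: α=1, u≡6; β=1, v≡4 (mod 17); (6|17)=-1, (4|17)=+1; sign (−1)^0·-1^1·+1^1 = -1.
(a,b)_∞: sgn(-13090)=−, sgn(7293)=+, so +1.
Ram(-13090, 7293) = {2, 3, 5, 7, 11, 17}; no ℚ_2-point on the conic.

[2, 3, 5, 7, 11, 17]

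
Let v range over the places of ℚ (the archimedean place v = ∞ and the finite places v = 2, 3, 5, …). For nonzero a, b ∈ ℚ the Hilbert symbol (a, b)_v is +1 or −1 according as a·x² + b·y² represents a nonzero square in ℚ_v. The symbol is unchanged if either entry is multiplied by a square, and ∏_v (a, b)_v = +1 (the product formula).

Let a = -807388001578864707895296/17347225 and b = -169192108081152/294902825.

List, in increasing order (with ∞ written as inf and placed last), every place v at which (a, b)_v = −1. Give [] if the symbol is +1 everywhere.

Mod squares: a ≡ -29, b ≡ -15249. Check v ∈ {∞, 2, 3, 5, 7, 13, 17, 23, 29}.
v=17: a=17^-2·(≡12), b=17^-3·(≡1) mod 17; (12|17)=-1, (1|17)=+1; (−1)^{-2·-3·8}·(-1)^-3·(+1)^-2 = -1.
v=23: a=23^2·(≡7), b=23^1·(≡9) mod 23; (7|23)=-1, (9|23)=+1; (−1)^{2·1·11}·(-1)^1·(+1)^2 = -1.
v=7: a=7^-4·(≡3), b=7^-4·(≡4) mod 7; (3|7)=-1, (4|7)=+1; (−1)^{-4·-4·3}·(-1)^-4·(+1)^-4 = +1.
v=3: a=3^8·(≡1), b=3^5·(≡2) mod 3; (1|3)=+1, (2|3)=-1; (−1)^{8·5·1}·(+1)^5·(-1)^8 = +1.
v=2: v_2(a)=26, v_2(b)=14; units ≡ 3, 7 (mod 8); ε·ε+αω+βω = 1·1+26·0+14·1 ≡ 1  ⇒  (a,b)_2 = -1.
v=∞: -29 < 0 and -15249 < 0  ⇒  (a,b)_∞ = -1.
v=5: a=5^-2·(≡1), b=5^-2·(≡1) mod 5; (1|5)=+1, (1|5)=+1; (−1)^{-2·-2·2}·(+1)^-2·(+1)^-2 = +1.
v=29: a=29^5·(≡5), b=29^2·(≡1) mod 29; (5|29)=+1, (1|29)=+1; (−1)^{5·2·14}·(+1)^2·(+1)^5 = +1.
v=13: a=13^2·(≡4), b=13^3·(≡4) mod 13; (4|13)=+1, (4|13)=+1; (−1)^{2·3·6}·(+1)^3·(+1)^2 = +1.
Ram(-29, -15249) = {2, 17, 23, ∞}; no ℚ_2-point on the conic.

[2, 17, 23, inf]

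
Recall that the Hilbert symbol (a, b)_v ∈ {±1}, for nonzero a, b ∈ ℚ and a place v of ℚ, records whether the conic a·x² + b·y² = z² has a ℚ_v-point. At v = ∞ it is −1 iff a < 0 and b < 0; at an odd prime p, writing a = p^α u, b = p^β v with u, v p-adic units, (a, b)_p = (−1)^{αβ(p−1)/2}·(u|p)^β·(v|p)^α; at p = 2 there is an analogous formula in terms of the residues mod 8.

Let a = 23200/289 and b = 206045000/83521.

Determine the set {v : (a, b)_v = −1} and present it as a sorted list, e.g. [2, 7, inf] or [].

[2, 29]

(a, b) ≡ (58, 2) mod (ℚ^×)²; places V = {2, 5, 7, 17, 29, ∞}.
(a,b)_∞: sgn(58)=+, sgn(2)=+, so +1.
(a,b)_7: α=0, u≡1; β=2, v≡4 (mod 7); (1|7)=+1, (4|7)=+1; sign (−1)^0·+1^2·+1^0 = +1.
(a,b)_5: α=2, u≡2; β=4, v≡2 (mod 5); (2|5)=-1, (2|5)=-1; sign (−1)^0·-1^4·-1^2 = +1.
(a,b)_17: α=-2, u≡12; β=-4, v≡2 (mod 17); (12|17)=-1, (2|17)=+1; sign (−1)^0·-1^-4·+1^-2 = +1.
(a,b)_29: α=1, u≡12; β=2, v≡8 (mod 29); (12|29)=-1, (8|29)=-1; sign (−1)^0·-1^2·-1^1 = -1.
(a,b)_2: α=5, β=3; u≡5, v≡1 (mod 8); ε(u)ε(v)=0·0, αω(v)=5·0, βω(u)=3·1; sum ≡ 1  ⇒  -1.
Ram(58, 2) = {2, 29}; no ℚ_2-point on the conic.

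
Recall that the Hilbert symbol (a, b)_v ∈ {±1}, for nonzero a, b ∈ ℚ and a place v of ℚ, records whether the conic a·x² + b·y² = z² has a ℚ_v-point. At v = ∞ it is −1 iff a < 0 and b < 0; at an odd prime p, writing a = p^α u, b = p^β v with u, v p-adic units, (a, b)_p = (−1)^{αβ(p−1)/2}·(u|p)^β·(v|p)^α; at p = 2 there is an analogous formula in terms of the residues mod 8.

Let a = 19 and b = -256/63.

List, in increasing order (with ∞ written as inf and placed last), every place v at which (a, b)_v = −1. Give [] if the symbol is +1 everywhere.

(a, b) ≡ (19, -7) mod (ℚ^×)²; places V = {2, 3, 7, 19, ∞}.
(a,b)_19: α=1, u≡1; β=0, v≡8 (mod 19); (1|19)=+1, (8|19)=-1; sign (−1)^0·+1^0·-1^1 = -1.
(a,b)_2: α=0, β=8; u≡3, v≡1 (mod 8); ε(u)ε(v)=1·0, αω(v)=0·0, βω(u)=8·1; sum ≡ 0  ⇒  +1.
(a,b)_3: α=0, u≡1; β=-2, v≡2 (mod 3); (1|3)=+1, (2|3)=-1; sign (−1)^0·+1^-2·-1^0 = +1.
(a,b)_7: α=0, u≡5; β=-1, v≡5 (mod 7); (5|7)=-1, (5|7)=-1; sign (−1)^0·-1^-1·-1^0 = -1.
(a,b)_∞: sgn(19)=+, sgn(-7)=−, so +1.
|Ram(19, -7)| = 2, even; anisotropic at {7, 19}.

[7, 19]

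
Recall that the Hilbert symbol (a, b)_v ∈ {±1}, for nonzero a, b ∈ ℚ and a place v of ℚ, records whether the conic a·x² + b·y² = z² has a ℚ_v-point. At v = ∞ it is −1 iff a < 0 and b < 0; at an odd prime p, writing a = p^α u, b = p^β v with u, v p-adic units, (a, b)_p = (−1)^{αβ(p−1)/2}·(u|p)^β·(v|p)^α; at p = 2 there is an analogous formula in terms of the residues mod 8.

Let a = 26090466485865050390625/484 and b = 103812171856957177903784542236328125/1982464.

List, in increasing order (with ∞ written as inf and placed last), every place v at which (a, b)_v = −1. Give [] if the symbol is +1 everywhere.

Mod squares: a ≡ 3441, b ≡ 171883685. Check v ∈ {∞, 2, 3, 5, 7, 11, 17, 31, 37, 41, 43}.
v=5: a=5^8·(≡1), b=5^13·(≡3) mod 5; (1|5)=+1, (3|5)=-1; (−1)^{8·13·2}·(+1)^13·(-1)^8 = +1.
v=2: v_2(a)=-2, v_2(b)=-14; units ≡ 1, 5 (mod 8); ε·ε+αω+βω = 0·0+-2·1+-14·0 ≡ 0  ⇒  (a,b)_2 = +1.
v=3: a=3^3·(≡1), b=3^4·(≡2) mod 3; (1|3)=+1, (2|3)=-1; (−1)^{3·4·1}·(+1)^4·(-1)^3 = -1.
v=7: a=7^4·(≡1), b=7^6·(≡2) mod 7; (1|7)=+1, (2|7)=+1; (−1)^{4·6·3}·(+1)^6·(+1)^4 = +1.
v=17: a=17^2·(≡3), b=17^5·(≡15) mod 17; (3|17)=-1, (15|17)=+1; (−1)^{2·5·8}·(-1)^5·(+1)^2 = -1.
v=41: a=41^2·(≡26), b=41^3·(≡17) mod 41; (26|41)=-1, (17|41)=-1; (−1)^{2·3·20}·(-1)^3·(-1)^2 = -1.
v=11: a=11^-2·(≡5), b=11^-2·(≡6) mod 11; (5|11)=+1, (6|11)=-1; (−1)^{-2·-2·5}·(+1)^-2·(-1)^-2 = +1.
v=43: a=43^2·(≡40), b=43^3·(≡36) mod 43; (40|43)=+1, (36|43)=+1; (−1)^{2·3·21}·(+1)^3·(+1)^2 = +1.
v=∞: 3441 > 0 and 171883685 > 0  ⇒  (a,b)_∞ = +1.
v=37: a=37^1·(≡15), b=37^1·(≡16) mod 37; (15|37)=-1, (16|37)=+1; (−1)^{1·1·18}·(-1)^1·(+1)^1 = -1.
v=31: a=31^1·(≡28), b=31^1·(≡21) mod 31; (28|31)=+1, (21|31)=-1; (−1)^{1·1·15}·(+1)^1·(-1)^1 = +1.
(3441, 171883685 / ℚ) ramifies at {3, 17, 37, 41}: a division algebra.

[3, 17, 37, 41]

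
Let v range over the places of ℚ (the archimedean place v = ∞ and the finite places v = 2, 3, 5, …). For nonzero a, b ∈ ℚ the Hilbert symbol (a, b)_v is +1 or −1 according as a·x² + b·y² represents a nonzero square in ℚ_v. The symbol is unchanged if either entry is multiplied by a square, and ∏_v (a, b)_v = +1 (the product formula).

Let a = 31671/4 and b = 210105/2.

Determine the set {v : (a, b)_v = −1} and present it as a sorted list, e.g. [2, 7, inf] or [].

Mod squares: a ≡ 391, b ≡ 46690. Check v ∈ {∞, 2, 3, 5, 7, 17, 23, 29}.
v=∞: 391 > 0 and 46690 > 0  ⇒  (a,b)_∞ = +1.
v=29: a=29^0·(≡8), b=29^1·(≡12) mod 29; (8|29)=-1, (12|29)=-1; (−1)^{0·1·14}·(-1)^1·(-1)^0 = -1.
v=2: v_2(a)=-2, v_2(b)=-1; units ≡ 7, 1 (mod 8); ε·ε+αω+βω = 1·0+-2·0+-1·0 ≡ 0  ⇒  (a,b)_2 = +1.
v=17: a=17^1·(≡11), b=17^0·(≡1) mod 17; (11|17)=-1, (1|17)=+1; (−1)^{1·0·8}·(-1)^0·(+1)^1 = +1.
v=7: a=7^0·(≡6), b=7^1·(≡3) mod 7; (6|7)=-1, (3|7)=-1; (−1)^{0·1·3}·(-1)^1·(-1)^0 = -1.
v=23: a=23^1·(≡5), b=23^1·(≡2) mod 23; (5|23)=-1, (2|23)=+1; (−1)^{1·1·11}·(-1)^1·(+1)^1 = +1.
v=3: a=3^4·(≡1), b=3^2·(≡1) mod 3; (1|3)=+1, (1|3)=+1; (−1)^{4·2·1}·(+1)^2·(+1)^4 = +1.
v=5: a=5^0·(≡4), b=5^1·(≡3) mod 5; (4|5)=+1, (3|5)=-1; (−1)^{0·1·2}·(+1)^1·(-1)^0 = +1.
Ram(391, 46690) = {7, 29}; no ℚ_7-point on the conic.

[7, 29]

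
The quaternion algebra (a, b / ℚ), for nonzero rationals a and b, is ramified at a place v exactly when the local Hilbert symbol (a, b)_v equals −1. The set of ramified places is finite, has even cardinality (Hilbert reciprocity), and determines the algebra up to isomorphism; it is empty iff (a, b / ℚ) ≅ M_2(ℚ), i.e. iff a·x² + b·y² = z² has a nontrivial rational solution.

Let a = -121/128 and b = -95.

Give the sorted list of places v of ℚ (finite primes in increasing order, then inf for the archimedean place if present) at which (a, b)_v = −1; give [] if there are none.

[5, inf]

Mod squares: a ≡ -2, b ≡ -95. Check v ∈ {∞, 2, 5, 11, 19}.
v=11: a=11^2·(≡3), b=11^0·(≡4) mod 11; (3|11)=+1, (4|11)=+1; (−1)^{2·0·5}·(+1)^0·(+1)^2 = +1.
v=19: a=19^0·(≡9), b=19^1·(≡14) mod 19; (9|19)=+1, (14|19)=-1; (−1)^{0·1·9}·(+1)^1·(-1)^0 = +1.
v=5: a=5^0·(≡3), b=5^1·(≡1) mod 5; (3|5)=-1, (1|5)=+1; (−1)^{0·1·2}·(-1)^1·(+1)^0 = -1.
v=∞: -2 < 0 and -95 < 0  ⇒  (a,b)_∞ = -1.
v=2: v_2(a)=-7, v_2(b)=0; units ≡ 7, 1 (mod 8); ε·ε+αω+βω = 1·0+-7·0+0·0 ≡ 0  ⇒  (a,b)_2 = +1.
|Ram(-2, -95)| = 2, even; anisotropic at {5, ∞}.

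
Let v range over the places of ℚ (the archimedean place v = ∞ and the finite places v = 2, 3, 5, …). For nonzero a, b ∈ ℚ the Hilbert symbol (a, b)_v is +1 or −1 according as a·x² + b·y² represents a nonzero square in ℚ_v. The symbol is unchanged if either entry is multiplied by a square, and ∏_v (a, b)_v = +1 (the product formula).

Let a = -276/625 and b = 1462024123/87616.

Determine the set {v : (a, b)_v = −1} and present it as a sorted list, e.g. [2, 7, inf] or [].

(a, b) ≡ (-69, 43) mod (ℚ^×)²; places V = {2, 3, 5, 7, 17, 23, 37, 43, ∞}.
(a,b)_23: α=1, u≡20; β=0, v≡21 (mod 23); (20|23)=-1, (21|23)=-1; sign (−1)^0·-1^0·-1^1 = -1.
(a,b)_7: α=0, u≡2; β=6, v≡4 (mod 7); (2|7)=+1, (4|7)=+1; sign (−1)^0·+1^6·+1^0 = +1.
(a,b)_3: α=1, u≡1; β=0, v≡1 (mod 3); (1|3)=+1, (1|3)=+1; sign (−1)^0·+1^0·+1^1 = +1.
(a,b)_37: α=0, u≡32; β=-2, v≡13 (mod 37); (32|37)=-1, (13|37)=-1; sign (−1)^0·-1^-2·-1^0 = +1.
(a,b)_2: α=2, β=-6; u≡3, v≡3 (mod 8); ε(u)ε(v)=1·1, αω(v)=2·1, βω(u)=-6·1; sum ≡ 1  ⇒  -1.
(a,b)_∞: sgn(-69)=−, sgn(43)=+, so +1.
(a,b)_43: α=0, u≡31; β=1, v≡15 (mod 43); (31|43)=+1, (15|43)=+1; sign (−1)^0·+1^1·+1^0 = +1.
(a,b)_17: α=0, u≡1; β=2, v≡2 (mod 17); (1|17)=+1, (2|17)=+1; sign (−1)^0·+1^2·+1^0 = +1.
(a,b)_5: α=-4, u≡4; β=0, v≡3 (mod 5); (4|5)=+1, (3|5)=-1; sign (−1)^0·+1^0·-1^-4 = +1.
(-69, 43 / ℚ) ramifies at {2, 23}: a division algebra.

[2, 23]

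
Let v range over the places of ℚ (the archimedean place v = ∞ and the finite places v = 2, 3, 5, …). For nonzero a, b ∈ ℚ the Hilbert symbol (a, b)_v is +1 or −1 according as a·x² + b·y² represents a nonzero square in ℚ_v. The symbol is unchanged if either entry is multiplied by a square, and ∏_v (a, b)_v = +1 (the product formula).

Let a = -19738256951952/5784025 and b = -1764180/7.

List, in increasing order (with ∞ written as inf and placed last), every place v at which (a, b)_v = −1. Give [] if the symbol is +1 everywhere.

Mod squares: a ≡ -33, b ≡ -35. Check v ∈ {∞, 2, 3, 5, 7, 11, 13, 31, 37}.
v=2: v_2(a)=4, v_2(b)=2; units ≡ 7, 5 (mod 8); ε·ε+αω+βω = 1·0+4·1+2·0 ≡ 0  ⇒  (a,b)_2 = +1.
v=13: a=13^-2·(≡8), b=13^0·(≡9) mod 13; (8|13)=-1, (9|13)=+1; (−1)^{-2·0·6}·(-1)^0·(+1)^-2 = +1.
v=31: a=31^2·(≡24), b=31^0·(≡22) mod 31; (24|31)=-1, (22|31)=-1; (−1)^{2·0·15}·(-1)^0·(-1)^2 = +1.
v=3: a=3^9·(≡1), b=3^6·(≡1) mod 3; (1|3)=+1, (1|3)=+1; (−1)^{9·6·1}·(+1)^6·(+1)^9 = +1.
v=37: a=37^-2·(≡1), b=37^0·(≡13) mod 37; (1|37)=+1, (13|37)=-1; (−1)^{-2·0·18}·(+1)^0·(-1)^-2 = +1.
v=11: a=11^3·(≡8), b=11^2·(≡4) mod 11; (8|11)=-1, (4|11)=+1; (−1)^{3·2·5}·(-1)^2·(+1)^3 = +1.
v=7: a=7^2·(≡2), b=7^-1·(≡2) mod 7; (2|7)=+1, (2|7)=+1; (−1)^{2·-1·3}·(+1)^-1·(+1)^2 = +1.
v=∞: -33 < 0 and -35 < 0  ⇒  (a,b)_∞ = -1.
v=5: a=5^-2·(≡3), b=5^1·(≡2) mod 5; (3|5)=-1, (2|5)=-1; (−1)^{-2·1·2}·(-1)^1·(-1)^-2 = -1.
(-33, -35 / ℚ) ramifies at {5, ∞}: a division algebra.

[5, inf]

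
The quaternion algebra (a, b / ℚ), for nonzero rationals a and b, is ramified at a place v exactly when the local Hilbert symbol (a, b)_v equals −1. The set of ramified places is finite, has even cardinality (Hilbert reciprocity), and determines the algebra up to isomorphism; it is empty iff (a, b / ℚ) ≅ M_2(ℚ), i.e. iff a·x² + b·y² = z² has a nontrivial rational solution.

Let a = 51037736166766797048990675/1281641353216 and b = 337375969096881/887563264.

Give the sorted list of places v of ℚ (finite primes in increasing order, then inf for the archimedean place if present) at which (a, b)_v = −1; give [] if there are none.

[13, 29]

(a, b) ≡ (4147, 561) mod (ℚ^×)²; places V = {2, 3, 5, 7, 11, 13, 17, 19, 29, ∞}.
(a,b)_19: α=-4, u≡7; β=-2, v≡13 (mod 19); (7|19)=+1, (13|19)=-1; sign (−1)^0·+1^-2·-1^-4 = +1.
(a,b)_29: α=3, u≡27; β=2, v≡14 (mod 29); (27|29)=-1, (14|29)=-1; sign (−1)^0·-1^2·-1^3 = -1.
(a,b)_2: α=-12, β=-10; u≡3, v≡1 (mod 8); ε(u)ε(v)=1·0, αω(v)=-12·0, βω(u)=-10·1; sum ≡ 0  ⇒  +1.
(a,b)_5: α=2, u≡2; β=0, v≡4 (mod 5); (2|5)=-1, (4|5)=+1; sign (−1)^0·-1^0·+1^2 = +1.
(a,b)_3: α=4, u≡1; β=1, v≡1 (mod 3); (1|3)=+1, (1|3)=+1; sign (−1)^0·+1^1·+1^4 = +1.
(a,b)_13: α=3, u≡11; β=2, v≡2 (mod 13); (11|13)=-1, (2|13)=-1; sign (−1)^0·-1^2·-1^3 = -1.
(a,b)_17: α=6, u≡15; β=3, v≡9 (mod 17); (15|17)=+1, (9|17)=+1; sign (−1)^0·+1^3·+1^6 = +1.
(a,b)_∞: sgn(4147)=+, sgn(561)=+, so +1.
(a,b)_11: α=7, u≡9; β=5, v≡7 (mod 11); (9|11)=+1, (7|11)=-1; sign (−1)^1·+1^5·-1^7 = +1.
(a,b)_7: α=-4, u≡3; β=-4, v≡1 (mod 7); (3|7)=-1, (1|7)=+1; sign (−1)^0·-1^-4·+1^-4 = +1.
|Ram(4147, 561)| = 2, even; anisotropic at {13, 29}.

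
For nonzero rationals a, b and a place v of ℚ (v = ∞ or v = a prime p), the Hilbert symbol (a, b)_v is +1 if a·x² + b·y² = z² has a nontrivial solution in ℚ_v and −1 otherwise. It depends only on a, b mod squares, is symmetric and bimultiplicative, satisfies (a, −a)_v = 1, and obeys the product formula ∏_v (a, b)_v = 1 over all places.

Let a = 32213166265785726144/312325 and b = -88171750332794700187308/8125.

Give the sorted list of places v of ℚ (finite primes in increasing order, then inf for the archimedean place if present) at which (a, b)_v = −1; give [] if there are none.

[37, 41]

Mod squares: a ≡ 24592087, b ≡ -65296231. Check v ∈ {∞, 2, 3, 5, 7, 11, 13, 29, 31, 37, 41, 43}.
v=2: v_2(a)=6, v_2(b)=2; units ≡ 7, 1 (mod 8); ε·ε+αω+βω = 1·0+6·0+2·0 ≡ 0  ⇒  (a,b)_2 = +1.
v=29: a=29^3·(≡18), b=29^4·(≡5) mod 29; (18|29)=-1, (5|29)=+1; (−1)^{3·4·14}·(-1)^4·(+1)^3 = +1.
v=11: a=11^4·(≡1), b=11^5·(≡7) mod 11; (1|11)=+1, (7|11)=-1; (−1)^{4·5·5}·(+1)^5·(-1)^4 = +1.
v=3: a=3^2·(≡1), b=3^2·(≡2) mod 3; (1|3)=+1, (2|3)=-1; (−1)^{2·2·1}·(+1)^2·(-1)^2 = +1.
v=7: a=7^4·(≡2), b=7^3·(≡3) mod 7; (2|7)=+1, (3|7)=-1; (−1)^{4·3·3}·(+1)^3·(-1)^4 = +1.
v=∞: 24592087 > 0 and -65296231 < 0  ⇒  (a,b)_∞ = +1.
v=31: a=31^-2·(≡2), b=31^2·(≡23) mod 31; (2|31)=+1, (23|31)=-1; (−1)^{-2·2·15}·(+1)^2·(-1)^-2 = +1.
v=41: a=41^1·(≡5), b=41^1·(≡26) mod 41; (5|41)=+1, (26|41)=-1; (−1)^{1·1·20}·(+1)^1·(-1)^1 = -1.
v=43: a=43^1·(≡13), b=43^1·(≡5) mod 43; (13|43)=+1, (5|43)=-1; (−1)^{1·1·21}·(+1)^1·(-1)^1 = +1.
v=37: a=37^1·(≡19), b=37^1·(≡21) mod 37; (19|37)=-1, (21|37)=+1; (−1)^{1·1·18}·(-1)^1·(+1)^1 = -1.
v=13: a=13^-1·(≡1), b=13^-1·(≡9) mod 13; (1|13)=+1, (9|13)=+1; (−1)^{-1·-1·6}·(+1)^-1·(+1)^-1 = +1.
v=5: a=5^-2·(≡3), b=5^-4·(≡4) mod 5; (3|5)=-1, (4|5)=+1; (−1)^{-2·-4·2}·(-1)^-4·(+1)^-2 = +1.
Ram(24592087, -65296231) = {37, 41}; no ℚ_37-point on the conic.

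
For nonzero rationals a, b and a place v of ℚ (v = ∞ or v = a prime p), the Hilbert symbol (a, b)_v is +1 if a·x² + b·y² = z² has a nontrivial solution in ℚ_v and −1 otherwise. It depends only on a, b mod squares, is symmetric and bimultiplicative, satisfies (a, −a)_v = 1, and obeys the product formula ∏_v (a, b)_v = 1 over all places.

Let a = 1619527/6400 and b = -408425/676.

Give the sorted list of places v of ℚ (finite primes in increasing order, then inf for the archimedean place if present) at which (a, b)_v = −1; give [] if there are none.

[2, 17]

Mod squares: a ≡ 7, b ≡ -17. Check v ∈ {∞, 2, 5, 7, 13, 17, 31, 37}.
v=37: a=37^2·(≡1), b=37^0·(≡24) mod 37; (1|37)=+1, (24|37)=-1; (−1)^{2·0·18}·(+1)^0·(-1)^2 = +1.
v=13: a=13^2·(≡7), b=13^-2·(≡12) mod 13; (7|13)=-1, (12|13)=+1; (−1)^{2·-2·6}·(-1)^-2·(+1)^2 = +1.
v=∞: 7 > 0 and -17 < 0  ⇒  (a,b)_∞ = +1.
v=5: a=5^-2·(≡2), b=5^2·(≡3) mod 5; (2|5)=-1, (3|5)=-1; (−1)^{-2·2·2}·(-1)^2·(-1)^-2 = +1.
v=31: a=31^0·(≡4), b=31^2·(≡14) mod 31; (4|31)=+1, (14|31)=+1; (−1)^{0·2·15}·(+1)^2·(+1)^0 = +1.
v=2: v_2(a)=-8, v_2(b)=-2; units ≡ 7, 7 (mod 8); ε·ε+αω+βω = 1·1+-8·0+-2·0 ≡ 1  ⇒  (a,b)_2 = -1.
v=17: a=17^0·(≡7), b=17^1·(≡1) mod 17; (7|17)=-1, (1|17)=+1; (−1)^{0·1·8}·(-1)^1·(+1)^0 = -1.
v=7: a=7^1·(≡2), b=7^0·(≡1) mod 7; (2|7)=+1, (1|7)=+1; (−1)^{1·0·3}·(+1)^0·(+1)^1 = +1.
|Ram(7, -17)| = 2, even; anisotropic at {2, 17}.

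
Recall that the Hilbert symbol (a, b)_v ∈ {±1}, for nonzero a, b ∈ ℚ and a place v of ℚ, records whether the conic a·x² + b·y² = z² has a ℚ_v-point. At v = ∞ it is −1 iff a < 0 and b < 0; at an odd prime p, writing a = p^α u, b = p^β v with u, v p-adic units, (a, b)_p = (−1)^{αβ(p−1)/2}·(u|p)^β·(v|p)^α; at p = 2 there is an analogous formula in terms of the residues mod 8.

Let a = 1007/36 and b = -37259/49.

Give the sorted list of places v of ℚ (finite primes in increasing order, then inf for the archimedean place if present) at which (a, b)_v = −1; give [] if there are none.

Mod squares: a ≡ 1007, b ≡ -37259. Check v ∈ {∞, 2, 3, 7, 19, 37, 53}.
v=19: a=19^1·(≡2), b=19^1·(≡10) mod 19; (2|19)=-1, (10|19)=-1; (−1)^{1·1·9}·(-1)^1·(-1)^1 = -1.
v=2: v_2(a)=-2, v_2(b)=0; units ≡ 7, 5 (mod 8); ε·ε+αω+βω = 1·0+-2·1+0·0 ≡ 0  ⇒  (a,b)_2 = +1.
v=37: a=37^0·(≡29), b=37^1·(≡24) mod 37; (29|37)=-1, (24|37)=-1; (−1)^{0·1·18}·(-1)^1·(-1)^0 = -1.
v=3: a=3^-2·(≡2), b=3^0·(≡1) mod 3; (2|3)=-1, (1|3)=+1; (−1)^{-2·0·1}·(-1)^0·(+1)^-2 = +1.
v=53: a=53^1·(≡2), b=53^1·(≡30) mod 53; (2|53)=-1, (30|53)=-1; (−1)^{1·1·26}·(-1)^1·(-1)^1 = +1.
v=∞: 1007 > 0 and -37259 < 0  ⇒  (a,b)_∞ = +1.
v=7: a=7^0·(≡6), b=7^-2·(≡2) mod 7; (6|7)=-1, (2|7)=+1; (−1)^{0·-2·3}·(-1)^-2·(+1)^0 = +1.
(1007, -37259 / ℚ) ramifies at {19, 37}: a division algebra.

[19, 37]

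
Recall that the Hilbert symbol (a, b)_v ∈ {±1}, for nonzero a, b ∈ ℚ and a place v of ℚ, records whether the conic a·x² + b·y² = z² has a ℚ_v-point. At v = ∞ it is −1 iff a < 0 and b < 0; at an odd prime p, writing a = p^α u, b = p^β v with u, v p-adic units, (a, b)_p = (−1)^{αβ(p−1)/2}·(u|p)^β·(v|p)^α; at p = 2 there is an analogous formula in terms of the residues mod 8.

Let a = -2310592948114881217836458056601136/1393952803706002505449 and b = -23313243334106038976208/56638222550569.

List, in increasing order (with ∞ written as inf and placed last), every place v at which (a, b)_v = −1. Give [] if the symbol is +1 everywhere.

[3, 7, 23, inf]

(a, b) ≡ (-182091, -1173) mod (ℚ^×)²; places V = {2, 3, 7, 11, 13, 17, 23, 29, 37, 41, ∞}.
(a,b)_29: α=3, u≡2; β=2, v≡5 (mod 29); (2|29)=-1, (5|29)=+1; sign (−1)^0·-1^2·+1^3 = +1.
(a,b)_37: α=-2, u≡29; β=-2, v≡33 (mod 37); (29|37)=-1, (33|37)=+1; sign (−1)^0·-1^-2·+1^-2 = +1.
(a,b)_3: α=1, u≡2; β=3, v≡2 (mod 3); (2|3)=-1, (2|3)=-1; sign (−1)^1·-1^3·-1^1 = -1.
(a,b)_7: α=13, u≡6; β=6, v≡5 (mod 7); (6|7)=-1, (5|7)=-1; sign (−1)^0·-1^6·-1^13 = -1.
(a,b)_11: α=-8, u≡4; β=-4, v≡9 (mod 11); (4|11)=+1, (9|11)=+1; sign (−1)^0·+1^-4·+1^-8 = +1.
(a,b)_17: α=4, u≡2; β=3, v≡4 (mod 17); (2|17)=+1, (4|17)=+1; sign (−1)^0·+1^3·+1^4 = +1.
(a,b)_∞: sgn(-182091)=−, sgn(-1173)=−, so -1.
(a,b)_41: α=-6, u≡2; β=-4, v≡5 (mod 41); (2|41)=+1, (5|41)=+1; sign (−1)^0·+1^-4·+1^-6 = +1.
(a,b)_13: α=9, u≡8; β=6, v≡12 (mod 13); (8|13)=-1, (12|13)=+1; sign (−1)^0·-1^6·+1^9 = +1.
(a,b)_2: α=4, β=4; u≡5, v≡3 (mod 8); ε(u)ε(v)=0·1, αω(v)=4·1, βω(u)=4·1; sum ≡ 0  ⇒  +1.
(a,b)_23: α=1, u≡6; β=1, v≡12 (mod 23); (6|23)=+1, (12|23)=+1; sign (−1)^1·+1^1·+1^1 = -1.
Ram(-182091, -1173) = {3, 7, 23, ∞}; no ℚ_3-point on the conic.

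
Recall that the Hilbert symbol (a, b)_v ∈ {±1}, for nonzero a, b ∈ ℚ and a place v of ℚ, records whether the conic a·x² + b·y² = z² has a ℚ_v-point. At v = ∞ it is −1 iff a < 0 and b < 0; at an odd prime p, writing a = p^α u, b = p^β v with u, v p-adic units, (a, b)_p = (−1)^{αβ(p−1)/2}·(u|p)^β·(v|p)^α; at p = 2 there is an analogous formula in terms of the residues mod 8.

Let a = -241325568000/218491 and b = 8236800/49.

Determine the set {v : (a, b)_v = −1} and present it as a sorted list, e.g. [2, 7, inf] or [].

(a, b) ≡ (-5005, 143) mod (ℚ^×)²; places V = {2, 3, 5, 7, 11, 13, 23, ∞}.
(a,b)_11: α=1, u≡10; β=1, v≡6 (mod 11); (10|11)=-1, (6|11)=-1; sign (−1)^1·-1^1·-1^1 = -1.
(a,b)_13: α=-1, u≡5; β=1, v≡11 (mod 13); (5|13)=-1, (11|13)=-1; sign (−1)^0·-1^1·-1^-1 = +1.
(a,b)_∞: sgn(-5005)=−, sgn(143)=+, so +1.
(a,b)_7: α=-5, u≡6; β=-2, v≡5 (mod 7); (6|7)=-1, (5|7)=-1; sign (−1)^0·-1^-2·-1^-5 = -1.
(a,b)_2: α=12, β=8; u≡3, v≡7 (mod 8); ε(u)ε(v)=1·1, αω(v)=12·0, βω(u)=8·1; sum ≡ 1  ⇒  -1.
(a,b)_3: α=4, u≡2; β=2, v≡2 (mod 3); (2|3)=-1, (2|3)=-1; sign (−1)^0·-1^2·-1^4 = +1.
(a,b)_5: α=3, u≡1; β=2, v≡3 (mod 5); (1|5)=+1, (3|5)=-1; sign (−1)^0·+1^2·-1^3 = -1.
(a,b)_23: α=2, u≡2; β=0, v≡21 (mod 23); (2|23)=+1, (21|23)=-1; sign (−1)^0·+1^0·-1^2 = +1.
(-5005, 143 / ℚ) ramifies at {2, 5, 7, 11}: a division algebra.

[2, 5, 7, 11]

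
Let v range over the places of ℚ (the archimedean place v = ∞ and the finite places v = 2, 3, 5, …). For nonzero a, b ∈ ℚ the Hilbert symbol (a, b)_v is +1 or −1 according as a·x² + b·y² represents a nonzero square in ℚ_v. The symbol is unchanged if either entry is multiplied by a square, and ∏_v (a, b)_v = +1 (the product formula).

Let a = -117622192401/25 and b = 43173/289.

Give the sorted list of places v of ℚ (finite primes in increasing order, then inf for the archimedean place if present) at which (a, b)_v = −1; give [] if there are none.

[29, 31, 37, 41]

Mod squares: a ≡ -9546481, b ≡ 533. Check v ∈ {∞, 2, 3, 5, 7, 13, 17, 29, 31, 37, 41}.
v=17: a=17^0·(≡6), b=17^-2·(≡10) mod 17; (6|17)=-1, (10|17)=-1; (−1)^{0·-2·8}·(-1)^-2·(-1)^0 = +1.
v=∞: -9546481 < 0 and 533 > 0  ⇒  (a,b)_∞ = +1.
v=3: a=3^2·(≡2), b=3^4·(≡2) mod 3; (2|3)=-1, (2|3)=-1; (−1)^{2·4·1}·(-1)^4·(-1)^2 = +1.
v=7: a=7^1·(≡5), b=7^0·(≡2) mod 7; (5|7)=-1, (2|7)=+1; (−1)^{1·0·3}·(-1)^0·(+1)^1 = +1.
v=29: a=29^1·(≡19), b=29^0·(≡8) mod 29; (19|29)=-1, (8|29)=-1; (−1)^{1·0·14}·(-1)^0·(-1)^1 = -1.
v=5: a=5^-2·(≡4), b=5^0·(≡2) mod 5; (4|5)=+1, (2|5)=-1; (−1)^{-2·0·2}·(+1)^0·(-1)^-2 = +1.
v=41: a=41^1·(≡18), b=41^1·(≡14) mod 41; (18|41)=+1, (14|41)=-1; (−1)^{1·1·20}·(+1)^1·(-1)^1 = -1.
v=2: v_2(a)=0, v_2(b)=0; units ≡ 7, 5 (mod 8); ε·ε+αω+βω = 1·0+0·1+0·0 ≡ 0  ⇒  (a,b)_2 = +1.
v=31: a=31^1·(≡24), b=31^0·(≡30) mod 31; (24|31)=-1, (30|31)=-1; (−1)^{1·0·15}·(-1)^0·(-1)^1 = -1.
v=37: a=37^3·(≡9), b=37^0·(≡22) mod 37; (9|37)=+1, (22|37)=-1; (−1)^{3·0·18}·(+1)^0·(-1)^3 = -1.
v=13: a=13^0·(≡12), b=13^1·(≡2) mod 13; (12|13)=+1, (2|13)=-1; (−1)^{0·1·6}·(+1)^1·(-1)^0 = +1.
|Ram(-9546481, 533)| = 4, even; anisotropic at {29, 31, 37, 41}.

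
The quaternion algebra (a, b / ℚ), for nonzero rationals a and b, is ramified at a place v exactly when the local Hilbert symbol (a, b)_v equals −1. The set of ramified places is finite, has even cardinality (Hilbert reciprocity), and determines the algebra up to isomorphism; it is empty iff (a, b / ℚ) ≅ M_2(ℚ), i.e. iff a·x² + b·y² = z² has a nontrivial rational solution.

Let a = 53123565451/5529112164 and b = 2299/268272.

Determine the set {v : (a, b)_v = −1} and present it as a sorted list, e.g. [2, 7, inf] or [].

[19, 23]

(a, b) ≡ (19, 437) mod (ℚ^×)²; places V = {2, 3, 11, 17, 19, 23, ∞}.
(a,b)_23: α=2, u≡19; β=-1, v≡15 (mod 23); (19|23)=-1, (15|23)=-1; sign (−1)^0·-1^-1·-1^2 = -1.
(a,b)_17: α=-2, u≡8; β=0, v≡6 (mod 17); (8|17)=+1, (6|17)=-1; sign (−1)^0·+1^0·-1^-2 = +1.
(a,b)_19: α=3, u≡17; β=1, v≡11 (mod 19); (17|19)=+1, (11|19)=+1; sign (−1)^1·+1^1·+1^3 = -1.
(a,b)_3: α=-14, u≡1; β=-6, v≡2 (mod 3); (1|3)=+1, (2|3)=-1; sign (−1)^0·+1^-6·-1^-14 = +1.
(a,b)_2: α=-2, β=-4; u≡3, v≡5 (mod 8); ε(u)ε(v)=1·0, αω(v)=-2·1, βω(u)=-4·1; sum ≡ 0  ⇒  +1.
(a,b)_∞: sgn(19)=+, sgn(437)=+, so +1.
(a,b)_11: α=4, u≡7; β=2, v≡2 (mod 11); (7|11)=-1, (2|11)=-1; sign (−1)^0·-1^2·-1^4 = +1.
|Ram(19, 437)| = 2, even; anisotropic at {19, 23}.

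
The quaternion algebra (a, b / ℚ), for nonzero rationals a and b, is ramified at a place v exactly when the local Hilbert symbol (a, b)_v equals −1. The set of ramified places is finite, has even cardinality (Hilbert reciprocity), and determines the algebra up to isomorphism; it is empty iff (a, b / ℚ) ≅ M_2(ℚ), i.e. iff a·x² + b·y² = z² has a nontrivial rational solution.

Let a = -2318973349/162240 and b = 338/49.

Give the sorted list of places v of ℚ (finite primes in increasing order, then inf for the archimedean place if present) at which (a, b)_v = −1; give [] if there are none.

[2, 3, 5, 11]

Mod squares: a ≡ -19635, b ≡ 2. Check v ∈ {∞, 2, 3, 5, 7, 11, 13, 17}.
v=2: v_2(a)=-6, v_2(b)=1; units ≡ 5, 1 (mod 8); ε·ε+αω+βω = 0·0+-6·0+1·1 ≡ 1  ⇒  (a,b)_2 = -1.
v=∞: -19635 < 0 and 2 > 0  ⇒  (a,b)_∞ = +1.
v=5: a=5^-1·(≡2), b=5^0·(≡2) mod 5; (2|5)=-1, (2|5)=-1; (−1)^{-1·0·2}·(-1)^0·(-1)^-1 = -1.
v=13: a=13^-2·(≡2), b=13^2·(≡8) mod 13; (2|13)=-1, (8|13)=-1; (−1)^{-2·2·6}·(-1)^2·(-1)^-2 = +1.
v=11: a=11^7·(≡2), b=11^0·(≡6) mod 11; (2|11)=-1, (6|11)=-1; (−1)^{7·0·5}·(-1)^0·(-1)^7 = -1.
v=3: a=3^-1·(≡1), b=3^0·(≡2) mod 3; (1|3)=+1, (2|3)=-1; (−1)^{-1·0·1}·(+1)^0·(-1)^-1 = -1.
v=17: a=17^1·(≡9), b=17^0·(≡1) mod 17; (9|17)=+1, (1|17)=+1; (−1)^{1·0·8}·(+1)^0·(+1)^1 = +1.
v=7: a=7^1·(≡2), b=7^-2·(≡2) mod 7; (2|7)=+1, (2|7)=+1; (−1)^{1·-2·3}·(+1)^-2·(+1)^1 = +1.
Ram(-19635, 2) = {2, 3, 5, 11}; no ℚ_2-point on the conic.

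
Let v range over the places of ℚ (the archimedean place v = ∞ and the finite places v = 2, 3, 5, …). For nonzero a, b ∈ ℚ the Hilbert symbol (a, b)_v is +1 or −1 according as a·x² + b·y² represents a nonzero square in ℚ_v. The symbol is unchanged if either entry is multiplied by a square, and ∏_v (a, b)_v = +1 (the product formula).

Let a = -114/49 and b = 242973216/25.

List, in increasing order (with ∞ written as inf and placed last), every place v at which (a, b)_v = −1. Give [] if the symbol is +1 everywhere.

[3, 19]

Mod squares: a ≡ -114, b ≡ 4674. Check v ∈ {∞, 2, 3, 5, 7, 19, 41}.
v=5: a=5^0·(≡4), b=5^-2·(≡1) mod 5; (4|5)=+1, (1|5)=+1; (−1)^{0·-2·2}·(+1)^-2·(+1)^0 = +1.
v=41: a=41^0·(≡37), b=41^1·(≡8) mod 41; (37|41)=+1, (8|41)=+1; (−1)^{0·1·20}·(+1)^1·(+1)^0 = +1.
v=19: a=19^1·(≡15), b=19^3·(≡14) mod 19; (15|19)=-1, (14|19)=-1; (−1)^{1·3·9}·(-1)^3·(-1)^1 = -1.
v=7: a=7^-2·(≡5), b=7^0·(≡6) mod 7; (5|7)=-1, (6|7)=-1; (−1)^{-2·0·3}·(-1)^0·(-1)^-2 = +1.
v=2: v_2(a)=1, v_2(b)=5; units ≡ 7, 1 (mod 8); ε·ε+αω+βω = 1·0+1·0+5·0 ≡ 0  ⇒  (a,b)_2 = +1.
v=3: a=3^1·(≡1), b=3^3·(≡1) mod 3; (1|3)=+1, (1|3)=+1; (−1)^{1·3·1}·(+1)^3·(+1)^1 = -1.
v=∞: -114 < 0 and 4674 > 0  ⇒  (a,b)_∞ = +1.
(-114, 4674 / ℚ) ramifies at {3, 19}: a division algebra.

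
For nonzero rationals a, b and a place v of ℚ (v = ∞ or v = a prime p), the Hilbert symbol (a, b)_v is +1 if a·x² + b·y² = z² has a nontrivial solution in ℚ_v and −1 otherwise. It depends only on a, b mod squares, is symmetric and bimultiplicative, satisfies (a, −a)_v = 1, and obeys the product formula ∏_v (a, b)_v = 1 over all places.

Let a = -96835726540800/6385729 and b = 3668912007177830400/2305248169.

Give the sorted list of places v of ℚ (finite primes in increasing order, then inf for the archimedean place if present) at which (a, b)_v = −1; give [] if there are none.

(a, b) ≡ (-533, 19721) mod (ℚ^×)²; places V = {2, 3, 5, 7, 13, 19, 37, 41, ∞}.
(a,b)_37: α=2, u≡24; β=3, v≡5 (mod 37); (24|37)=-1, (5|37)=-1; sign (−1)^0·-1^3·-1^2 = -1.
(a,b)_13: α=1, u≡6; β=1, v≡12 (mod 13); (6|13)=-1, (12|13)=+1; sign (−1)^0·-1^1·+1^1 = -1.
(a,b)_3: α=4, u≡1; β=4, v≡2 (mod 3); (1|3)=+1, (2|3)=-1; sign (−1)^0·+1^4·-1^4 = +1.
(a,b)_2: α=16, β=26; u≡3, v≡1 (mod 8); ε(u)ε(v)=1·0, αω(v)=16·0, βω(u)=26·1; sum ≡ 0  ⇒  +1.
(a,b)_7: α=-2, u≡6; β=-2, v≡1 (mod 7); (6|7)=-1, (1|7)=+1; sign (−1)^0·-1^-2·+1^-2 = +1.
(a,b)_∞: sgn(-533)=−, sgn(19721)=+, so +1.
(a,b)_5: α=2, u≡2; β=2, v≡4 (mod 5); (2|5)=-1, (4|5)=+1; sign (−1)^0·-1^2·+1^2 = +1.
(a,b)_19: α=-4, u≡14; β=-6, v≡10 (mod 19); (14|19)=-1, (10|19)=-1; sign (−1)^0·-1^-6·-1^-4 = +1.
(a,b)_41: α=1, u≡6; β=1, v≡3 (mod 41); (6|41)=-1, (3|41)=-1; sign (−1)^0·-1^1·-1^1 = +1.
|Ram(-533, 19721)| = 2, even; anisotropic at {13, 37}.

[13, 37]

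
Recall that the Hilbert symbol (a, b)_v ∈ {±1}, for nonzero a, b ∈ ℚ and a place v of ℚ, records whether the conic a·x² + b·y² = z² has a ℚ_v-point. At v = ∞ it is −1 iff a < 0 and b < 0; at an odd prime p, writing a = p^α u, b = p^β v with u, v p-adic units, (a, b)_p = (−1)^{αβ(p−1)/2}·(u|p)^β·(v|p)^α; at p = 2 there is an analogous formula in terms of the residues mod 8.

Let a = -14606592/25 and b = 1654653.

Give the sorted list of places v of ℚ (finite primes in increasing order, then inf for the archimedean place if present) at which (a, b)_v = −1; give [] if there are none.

Mod squares: a ≡ -57057, b ≡ 1654653. Check v ∈ {∞, 2, 3, 5, 7, 11, 13, 19, 29}.
v=2: v_2(a)=8, v_2(b)=0; units ≡ 7, 5 (mod 8); ε·ε+αω+βω = 1·0+8·1+0·0 ≡ 0  ⇒  (a,b)_2 = +1.
v=13: a=13^1·(≡7), b=13^1·(≡11) mod 13; (7|13)=-1, (11|13)=-1; (−1)^{1·1·6}·(-1)^1·(-1)^1 = +1.
v=∞: -57057 < 0 and 1654653 > 0  ⇒  (a,b)_∞ = +1.
v=5: a=5^-2·(≡3), b=5^0·(≡3) mod 5; (3|5)=-1, (3|5)=-1; (−1)^{-2·0·2}·(-1)^0·(-1)^-2 = +1.
v=29: a=29^0·(≡26), b=29^1·(≡14) mod 29; (26|29)=-1, (14|29)=-1; (−1)^{0·1·14}·(-1)^1·(-1)^0 = -1.
v=11: a=11^1·(≡5), b=11^1·(≡9) mod 11; (5|11)=+1, (9|11)=+1; (−1)^{1·1·5}·(+1)^1·(+1)^1 = -1.
v=19: a=19^1·(≡8), b=19^1·(≡10) mod 19; (8|19)=-1, (10|19)=-1; (−1)^{1·1·9}·(-1)^1·(-1)^1 = -1.
v=3: a=3^1·(≡1), b=3^1·(≡1) mod 3; (1|3)=+1, (1|3)=+1; (−1)^{1·1·1}·(+1)^1·(+1)^1 = -1.
v=7: a=7^1·(≡4), b=7^1·(≡3) mod 7; (4|7)=+1, (3|7)=-1; (−1)^{1·1·3}·(+1)^1·(-1)^1 = +1.
Ram(-57057, 1654653) = {3, 11, 19, 29}; no ℚ_3-point on the conic.

[3, 11, 19, 29]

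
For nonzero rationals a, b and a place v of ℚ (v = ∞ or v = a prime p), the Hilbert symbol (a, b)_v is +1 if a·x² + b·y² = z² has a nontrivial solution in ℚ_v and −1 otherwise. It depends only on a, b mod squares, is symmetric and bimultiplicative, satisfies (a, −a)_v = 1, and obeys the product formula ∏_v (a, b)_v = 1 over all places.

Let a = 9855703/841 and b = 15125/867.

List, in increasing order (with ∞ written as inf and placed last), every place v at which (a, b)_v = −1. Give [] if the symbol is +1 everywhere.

Mod squares: a ≡ 5863, b ≡ 15. Check v ∈ {∞, 2, 3, 5, 11, 13, 17, 29, 41}.
v=13: a=13^1·(≡4), b=13^0·(≡5) mod 13; (4|13)=+1, (5|13)=-1; (−1)^{1·0·6}·(+1)^0·(-1)^1 = -1.
v=11: a=11^1·(≡9), b=11^2·(≡9) mod 11; (9|11)=+1, (9|11)=+1; (−1)^{1·2·5}·(+1)^2·(+1)^1 = +1.
v=∞: 5863 > 0 and 15 > 0  ⇒  (a,b)_∞ = +1.
v=29: a=29^-2·(≡24), b=29^0·(≡14) mod 29; (24|29)=+1, (14|29)=-1; (−1)^{-2·0·14}·(+1)^0·(-1)^-2 = +1.
v=3: a=3^0·(≡1), b=3^-1·(≡2) mod 3; (1|3)=+1, (2|3)=-1; (−1)^{0·-1·1}·(+1)^-1·(-1)^0 = +1.
v=5: a=5^0·(≡3), b=5^3·(≡3) mod 5; (3|5)=-1, (3|5)=-1; (−1)^{0·3·2}·(-1)^3·(-1)^0 = -1.
v=17: a=17^0·(≡9), b=17^-2·(≡4) mod 17; (9|17)=+1, (4|17)=+1; (−1)^{0·-2·8}·(+1)^-2·(+1)^0 = +1.
v=41: a=41^3·(≡40), b=41^0·(≡13) mod 41; (40|41)=+1, (13|41)=-1; (−1)^{3·0·20}·(+1)^0·(-1)^3 = -1.
v=2: v_2(a)=0, v_2(b)=0; units ≡ 7, 7 (mod 8); ε·ε+αω+βω = 1·1+0·0+0·0 ≡ 1  ⇒  (a,b)_2 = -1.
(5863, 15 / ℚ) ramifies at {2, 5, 13, 41}: a division algebra.

[2, 5, 13, 41]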